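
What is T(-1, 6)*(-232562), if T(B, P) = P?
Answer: -1395372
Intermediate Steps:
T(-1, 6)*(-232562) = 6*(-232562) = -1395372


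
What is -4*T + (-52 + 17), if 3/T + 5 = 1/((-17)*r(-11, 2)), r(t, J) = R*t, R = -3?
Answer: -45739/1403 ≈ -32.601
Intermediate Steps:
r(t, J) = -3*t
T = -1683/2806 (T = 3/(-5 + 1/((-17)*((-3*(-11))))) = 3/(-5 - 1/17/33) = 3/(-5 - 1/17*1/33) = 3/(-5 - 1/561) = 3/(-2806/561) = 3*(-561/2806) = -1683/2806 ≈ -0.59979)
-4*T + (-52 + 17) = -4*(-1683/2806) + (-52 + 17) = 3366/1403 - 35 = -45739/1403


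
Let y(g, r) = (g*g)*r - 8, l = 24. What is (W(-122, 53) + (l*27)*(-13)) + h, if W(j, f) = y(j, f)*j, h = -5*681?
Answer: -96250797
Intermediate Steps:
h = -3405
y(g, r) = -8 + r*g² (y(g, r) = g²*r - 8 = r*g² - 8 = -8 + r*g²)
W(j, f) = j*(-8 + f*j²) (W(j, f) = (-8 + f*j²)*j = j*(-8 + f*j²))
(W(-122, 53) + (l*27)*(-13)) + h = (-122*(-8 + 53*(-122)²) + (24*27)*(-13)) - 3405 = (-122*(-8 + 53*14884) + 648*(-13)) - 3405 = (-122*(-8 + 788852) - 8424) - 3405 = (-122*788844 - 8424) - 3405 = (-96238968 - 8424) - 3405 = -96247392 - 3405 = -96250797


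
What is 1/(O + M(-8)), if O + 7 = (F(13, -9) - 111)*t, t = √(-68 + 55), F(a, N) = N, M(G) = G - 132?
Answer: I/(3*(-49*I + 40*√13)) ≈ -0.00070399 + 0.0020721*I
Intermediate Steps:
M(G) = -132 + G
t = I*√13 (t = √(-13) = I*√13 ≈ 3.6056*I)
O = -7 - 120*I*√13 (O = -7 + (-9 - 111)*(I*√13) = -7 - 120*I*√13 ≈ -7.0 - 432.67*I)
1/(O + M(-8)) = 1/((-7 - 120*I*√13) + (-132 - 8)) = 1/((-7 - 120*I*√13) - 140) = 1/(-147 - 120*I*√13)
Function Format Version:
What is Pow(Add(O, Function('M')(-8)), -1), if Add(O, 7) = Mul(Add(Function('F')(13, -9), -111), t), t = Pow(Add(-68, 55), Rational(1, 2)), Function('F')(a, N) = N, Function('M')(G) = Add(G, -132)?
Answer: Mul(Rational(1, 3), I, Pow(Add(Mul(-49, I), Mul(40, Pow(13, Rational(1, 2)))), -1)) ≈ Add(-0.00070399, Mul(0.0020721, I))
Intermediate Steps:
Function('M')(G) = Add(-132, G)
t = Mul(I, Pow(13, Rational(1, 2))) (t = Pow(-13, Rational(1, 2)) = Mul(I, Pow(13, Rational(1, 2))) ≈ Mul(3.6056, I))
O = Add(-7, Mul(-120, I, Pow(13, Rational(1, 2)))) (O = Add(-7, Mul(Add(-9, -111), Mul(I, Pow(13, Rational(1, 2))))) = Add(-7, Mul(-120, Mul(I, Pow(13, Rational(1, 2))))) = Add(-7, Mul(-120, I, Pow(13, Rational(1, 2)))) ≈ Add(-7.0000, Mul(-432.67, I)))
Pow(Add(O, Function('M')(-8)), -1) = Pow(Add(Add(-7, Mul(-120, I, Pow(13, Rational(1, 2)))), Add(-132, -8)), -1) = Pow(Add(Add(-7, Mul(-120, I, Pow(13, Rational(1, 2)))), -140), -1) = Pow(Add(-147, Mul(-120, I, Pow(13, Rational(1, 2)))), -1)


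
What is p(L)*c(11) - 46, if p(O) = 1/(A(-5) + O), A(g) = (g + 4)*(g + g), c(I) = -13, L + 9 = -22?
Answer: -953/21 ≈ -45.381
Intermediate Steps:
L = -31 (L = -9 - 22 = -31)
A(g) = 2*g*(4 + g) (A(g) = (4 + g)*(2*g) = 2*g*(4 + g))
p(O) = 1/(10 + O) (p(O) = 1/(2*(-5)*(4 - 5) + O) = 1/(2*(-5)*(-1) + O) = 1/(10 + O))
p(L)*c(11) - 46 = -13/(10 - 31) - 46 = -13/(-21) - 46 = -1/21*(-13) - 46 = 13/21 - 46 = -953/21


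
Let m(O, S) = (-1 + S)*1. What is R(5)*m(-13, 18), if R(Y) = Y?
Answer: 85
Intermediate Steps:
m(O, S) = -1 + S
R(5)*m(-13, 18) = 5*(-1 + 18) = 5*17 = 85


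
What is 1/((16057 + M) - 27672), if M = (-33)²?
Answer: -1/10526 ≈ -9.5003e-5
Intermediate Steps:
M = 1089
1/((16057 + M) - 27672) = 1/((16057 + 1089) - 27672) = 1/(17146 - 27672) = 1/(-10526) = -1/10526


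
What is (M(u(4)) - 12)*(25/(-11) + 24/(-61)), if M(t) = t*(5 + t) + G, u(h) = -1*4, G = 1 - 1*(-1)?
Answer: 25046/671 ≈ 37.326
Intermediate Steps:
G = 2 (G = 1 + 1 = 2)
u(h) = -4
M(t) = 2 + t*(5 + t) (M(t) = t*(5 + t) + 2 = 2 + t*(5 + t))
(M(u(4)) - 12)*(25/(-11) + 24/(-61)) = ((2 + (-4)² + 5*(-4)) - 12)*(25/(-11) + 24/(-61)) = ((2 + 16 - 20) - 12)*(25*(-1/11) + 24*(-1/61)) = (-2 - 12)*(-25/11 - 24/61) = -14*(-1789/671) = 25046/671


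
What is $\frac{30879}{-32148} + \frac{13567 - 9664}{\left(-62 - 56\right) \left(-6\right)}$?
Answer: $\frac{5103}{1121} \approx 4.5522$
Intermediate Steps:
$\frac{30879}{-32148} + \frac{13567 - 9664}{\left(-62 - 56\right) \left(-6\right)} = 30879 \left(- \frac{1}{32148}\right) + \frac{13567 - 9664}{\left(-118\right) \left(-6\right)} = - \frac{73}{76} + \frac{3903}{708} = - \frac{73}{76} + 3903 \cdot \frac{1}{708} = - \frac{73}{76} + \frac{1301}{236} = \frac{5103}{1121}$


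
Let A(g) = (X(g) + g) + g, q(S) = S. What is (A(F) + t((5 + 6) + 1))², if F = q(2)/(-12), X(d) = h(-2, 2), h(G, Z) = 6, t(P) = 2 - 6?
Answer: 25/9 ≈ 2.7778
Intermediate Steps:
t(P) = -4
X(d) = 6
F = -⅙ (F = 2/(-12) = 2*(-1/12) = -⅙ ≈ -0.16667)
A(g) = 6 + 2*g (A(g) = (6 + g) + g = 6 + 2*g)
(A(F) + t((5 + 6) + 1))² = ((6 + 2*(-⅙)) - 4)² = ((6 - ⅓) - 4)² = (17/3 - 4)² = (5/3)² = 25/9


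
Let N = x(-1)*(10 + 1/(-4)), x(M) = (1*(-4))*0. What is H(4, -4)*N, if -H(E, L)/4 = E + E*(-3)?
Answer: 0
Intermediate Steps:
H(E, L) = 8*E (H(E, L) = -4*(E + E*(-3)) = -4*(E - 3*E) = -(-8)*E = 8*E)
x(M) = 0 (x(M) = -4*0 = 0)
N = 0 (N = 0*(10 + 1/(-4)) = 0*(10 + 1*(-¼)) = 0*(10 - ¼) = 0*(39/4) = 0)
H(4, -4)*N = (8*4)*0 = 32*0 = 0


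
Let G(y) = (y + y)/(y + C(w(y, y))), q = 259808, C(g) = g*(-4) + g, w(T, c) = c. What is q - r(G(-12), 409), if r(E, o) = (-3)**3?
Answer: 259835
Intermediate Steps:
C(g) = -3*g (C(g) = -4*g + g = -3*g)
G(y) = -1 (G(y) = (y + y)/(y - 3*y) = (2*y)/((-2*y)) = (2*y)*(-1/(2*y)) = -1)
r(E, o) = -27
q - r(G(-12), 409) = 259808 - 1*(-27) = 259808 + 27 = 259835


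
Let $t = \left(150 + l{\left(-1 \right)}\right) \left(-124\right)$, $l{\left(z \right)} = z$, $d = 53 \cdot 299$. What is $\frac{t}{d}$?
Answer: $- \frac{18476}{15847} \approx -1.1659$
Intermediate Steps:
$d = 15847$
$t = -18476$ ($t = \left(150 - 1\right) \left(-124\right) = 149 \left(-124\right) = -18476$)
$\frac{t}{d} = - \frac{18476}{15847}$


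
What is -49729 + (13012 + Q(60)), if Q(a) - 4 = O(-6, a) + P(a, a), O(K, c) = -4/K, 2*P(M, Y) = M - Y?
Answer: -110137/3 ≈ -36712.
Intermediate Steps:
P(M, Y) = M/2 - Y/2 (P(M, Y) = (M - Y)/2 = M/2 - Y/2)
Q(a) = 14/3 (Q(a) = 4 + (-4/(-6) + (a/2 - a/2)) = 4 + (-4*(-1/6) + 0) = 4 + (2/3 + 0) = 4 + 2/3 = 14/3)
-49729 + (13012 + Q(60)) = -49729 + (13012 + 14/3) = -49729 + 39050/3 = -110137/3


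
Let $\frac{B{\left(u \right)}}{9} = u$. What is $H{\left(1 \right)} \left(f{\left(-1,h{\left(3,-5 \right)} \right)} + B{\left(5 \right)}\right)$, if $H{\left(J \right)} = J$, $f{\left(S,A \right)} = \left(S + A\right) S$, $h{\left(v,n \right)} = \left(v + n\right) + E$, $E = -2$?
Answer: $50$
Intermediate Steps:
$B{\left(u \right)} = 9 u$
$h{\left(v,n \right)} = -2 + n + v$ ($h{\left(v,n \right)} = \left(v + n\right) - 2 = \left(n + v\right) - 2 = -2 + n + v$)
$f{\left(S,A \right)} = S \left(A + S\right)$ ($f{\left(S,A \right)} = \left(A + S\right) S = S \left(A + S\right)$)
$H{\left(1 \right)} \left(f{\left(-1,h{\left(3,-5 \right)} \right)} + B{\left(5 \right)}\right) = 1 \left(- (\left(-2 - 5 + 3\right) - 1) + 9 \cdot 5\right) = 1 \left(- (-4 - 1) + 45\right) = 1 \left(\left(-1\right) \left(-5\right) + 45\right) = 1 \left(5 + 45\right) = 1 \cdot 50 = 50$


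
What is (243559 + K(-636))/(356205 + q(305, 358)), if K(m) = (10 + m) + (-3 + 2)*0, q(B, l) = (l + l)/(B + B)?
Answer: 74094565/108642883 ≈ 0.68200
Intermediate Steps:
q(B, l) = l/B (q(B, l) = (2*l)/((2*B)) = (2*l)*(1/(2*B)) = l/B)
K(m) = 10 + m (K(m) = (10 + m) - 1*0 = (10 + m) + 0 = 10 + m)
(243559 + K(-636))/(356205 + q(305, 358)) = (243559 + (10 - 636))/(356205 + 358/305) = (243559 - 626)/(356205 + 358*(1/305)) = 242933/(356205 + 358/305) = 242933/(108642883/305) = 242933*(305/108642883) = 74094565/108642883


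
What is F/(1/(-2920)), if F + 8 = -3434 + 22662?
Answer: -56122400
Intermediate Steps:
F = 19220 (F = -8 + (-3434 + 22662) = -8 + 19228 = 19220)
F/(1/(-2920)) = 19220/(1/(-2920)) = 19220/(-1/2920) = 19220*(-2920) = -56122400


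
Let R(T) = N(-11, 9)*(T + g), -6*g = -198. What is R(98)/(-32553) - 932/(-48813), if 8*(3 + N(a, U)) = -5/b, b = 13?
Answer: 1727451545/55085665752 ≈ 0.031359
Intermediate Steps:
N(a, U) = -317/104 (N(a, U) = -3 + (-5/13)/8 = -3 + (-5*1/13)/8 = -3 + (1/8)*(-5/13) = -3 - 5/104 = -317/104)
g = 33 (g = -1/6*(-198) = 33)
R(T) = -10461/104 - 317*T/104 (R(T) = -317*(T + 33)/104 = -317*(33 + T)/104 = -10461/104 - 317*T/104)
R(98)/(-32553) - 932/(-48813) = (-10461/104 - 317/104*98)/(-32553) - 932/(-48813) = (-10461/104 - 15533/52)*(-1/32553) - 932*(-1/48813) = -41527/104*(-1/32553) + 932/48813 = 41527/3385512 + 932/48813 = 1727451545/55085665752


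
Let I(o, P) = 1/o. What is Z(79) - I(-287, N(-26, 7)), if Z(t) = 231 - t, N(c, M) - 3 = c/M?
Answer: 43625/287 ≈ 152.00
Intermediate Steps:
N(c, M) = 3 + c/M
Z(79) - I(-287, N(-26, 7)) = (231 - 1*79) - 1/(-287) = (231 - 79) - 1*(-1/287) = 152 + 1/287 = 43625/287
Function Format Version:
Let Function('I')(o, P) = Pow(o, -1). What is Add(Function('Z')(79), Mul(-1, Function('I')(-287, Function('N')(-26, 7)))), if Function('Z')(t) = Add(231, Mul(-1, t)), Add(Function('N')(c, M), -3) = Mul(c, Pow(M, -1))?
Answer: Rational(43625, 287) ≈ 152.00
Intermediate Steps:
Function('N')(c, M) = Add(3, Mul(c, Pow(M, -1)))
Add(Function('Z')(79), Mul(-1, Function('I')(-287, Function('N')(-26, 7)))) = Add(Add(231, Mul(-1, 79)), Mul(-1, Pow(-287, -1))) = Add(Add(231, -79), Mul(-1, Rational(-1, 287))) = Add(152, Rational(1, 287)) = Rational(43625, 287)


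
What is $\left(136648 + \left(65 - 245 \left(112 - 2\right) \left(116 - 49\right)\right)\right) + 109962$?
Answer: $-1558975$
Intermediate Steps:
$\left(136648 + \left(65 - 245 \left(112 - 2\right) \left(116 - 49\right)\right)\right) + 109962 = \left(136648 + \left(65 - 245 \cdot 110 \cdot 67\right)\right) + 109962 = \left(136648 + \left(65 - 1805650\right)\right) + 109962 = \left(136648 - 1805585\right) + 109962 = -1668937 + 109962 = -1558975$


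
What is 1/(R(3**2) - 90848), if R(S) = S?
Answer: -1/90839 ≈ -1.1008e-5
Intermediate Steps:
1/(R(3**2) - 90848) = 1/(3**2 - 90848) = 1/(9 - 90848) = 1/(-90839) = -1/90839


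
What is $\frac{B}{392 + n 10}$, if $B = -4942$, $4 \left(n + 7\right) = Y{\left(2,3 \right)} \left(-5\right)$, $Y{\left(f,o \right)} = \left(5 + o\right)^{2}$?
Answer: $\frac{2471}{239} \approx 10.339$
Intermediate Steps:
$n = -87$ ($n = -7 + \frac{\left(5 + 3\right)^{2} \left(-5\right)}{4} = -7 + \frac{8^{2} \left(-5\right)}{4} = -7 + \frac{64 \left(-5\right)}{4} = -7 + \frac{1}{4} \left(-320\right) = -7 - 80 = -87$)
$\frac{B}{392 + n 10} = - \frac{4942}{392 - 870} = - \frac{4942}{-478} = \left(-4942\right) \left(- \frac{1}{478}\right) = \frac{2471}{239}$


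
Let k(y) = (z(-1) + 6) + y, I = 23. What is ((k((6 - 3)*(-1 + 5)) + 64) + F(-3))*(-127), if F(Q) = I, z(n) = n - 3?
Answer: -12827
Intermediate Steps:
z(n) = -3 + n
k(y) = 2 + y (k(y) = ((-3 - 1) + 6) + y = (-4 + 6) + y = 2 + y)
F(Q) = 23
((k((6 - 3)*(-1 + 5)) + 64) + F(-3))*(-127) = (((2 + (6 - 3)*(-1 + 5)) + 64) + 23)*(-127) = (((2 + 3*4) + 64) + 23)*(-127) = (((2 + 12) + 64) + 23)*(-127) = ((14 + 64) + 23)*(-127) = (78 + 23)*(-127) = 101*(-127) = -12827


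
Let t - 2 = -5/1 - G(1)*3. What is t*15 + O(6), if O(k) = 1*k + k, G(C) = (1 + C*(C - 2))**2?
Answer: -33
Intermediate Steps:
G(C) = (1 + C*(-2 + C))**2
O(k) = 2*k (O(k) = k + k = 2*k)
t = -3 (t = 2 + (-5/1 - (1 + 1**2 - 2*1)**2*3) = 2 + (-5*1 - (1 + 1 - 2)**2*3) = 2 + (-5 - 0**2*3) = 2 + (-5 - 0*3) = 2 + (-5 - 1*0) = 2 + (-5 + 0) = 2 - 5 = -3)
t*15 + O(6) = -3*15 + 2*6 = -45 + 12 = -33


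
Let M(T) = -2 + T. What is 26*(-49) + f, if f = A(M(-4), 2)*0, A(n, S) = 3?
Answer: -1274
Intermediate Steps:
f = 0 (f = 3*0 = 0)
26*(-49) + f = 26*(-49) + 0 = -1274 + 0 = -1274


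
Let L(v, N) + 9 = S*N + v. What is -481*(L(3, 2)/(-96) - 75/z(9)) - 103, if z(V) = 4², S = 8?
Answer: 52843/24 ≈ 2201.8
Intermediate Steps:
z(V) = 16
L(v, N) = -9 + v + 8*N (L(v, N) = -9 + (8*N + v) = -9 + (v + 8*N) = -9 + v + 8*N)
-481*(L(3, 2)/(-96) - 75/z(9)) - 103 = -481*((-9 + 3 + 8*2)/(-96) - 75/16) - 103 = -481*((-9 + 3 + 16)*(-1/96) - 75*1/16) - 103 = -481*(10*(-1/96) - 75/16) - 103 = -481*(-5/48 - 75/16) - 103 = -481*(-115/24) - 103 = 55315/24 - 103 = 52843/24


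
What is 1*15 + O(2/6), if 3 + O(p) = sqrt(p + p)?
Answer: 12 + sqrt(6)/3 ≈ 12.816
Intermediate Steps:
O(p) = -3 + sqrt(2)*sqrt(p) (O(p) = -3 + sqrt(p + p) = -3 + sqrt(2*p) = -3 + sqrt(2)*sqrt(p))
1*15 + O(2/6) = 1*15 + (-3 + sqrt(2)*sqrt(2/6)) = 15 + (-3 + sqrt(2)*sqrt(2*(1/6))) = 15 + (-3 + sqrt(2)*sqrt(1/3)) = 15 + (-3 + sqrt(2)*(sqrt(3)/3)) = 15 + (-3 + sqrt(6)/3) = 12 + sqrt(6)/3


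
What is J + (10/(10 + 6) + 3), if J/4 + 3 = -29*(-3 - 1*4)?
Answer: 6429/8 ≈ 803.63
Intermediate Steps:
J = 800 (J = -12 + 4*(-29*(-3 - 1*4)) = -12 + 4*(-29*(-3 - 4)) = -12 + 4*(-29*(-7)) = -12 + 4*203 = -12 + 812 = 800)
J + (10/(10 + 6) + 3) = 800 + (10/(10 + 6) + 3) = 800 + (10/16 + 3) = 800 + ((1/16)*10 + 3) = 800 + (5/8 + 3) = 800 + 29/8 = 6429/8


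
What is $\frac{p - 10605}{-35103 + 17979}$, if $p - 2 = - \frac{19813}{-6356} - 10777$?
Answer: $\frac{45290489}{36280048} \approx 1.2484$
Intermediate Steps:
$p = - \frac{68466087}{6356}$ ($p = 2 - \left(10777 + \frac{19813}{-6356}\right) = 2 - \frac{68478799}{6356} = - \frac{68466087}{6356} \approx -10772.0$)
$\frac{p - 10605}{-35103 + 17979} = \frac{- \frac{68466087}{6356} - 10605}{-35103 + 17979} = - \frac{135871467}{6356 \left(-17124\right)} = \left(- \frac{135871467}{6356}\right) \left(- \frac{1}{17124}\right) = \frac{45290489}{36280048}$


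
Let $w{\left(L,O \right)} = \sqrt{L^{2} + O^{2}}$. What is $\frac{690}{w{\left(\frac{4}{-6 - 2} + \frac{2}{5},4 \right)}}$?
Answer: $\frac{6900 \sqrt{1601}}{1601} \approx 172.45$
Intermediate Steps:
$\frac{690}{w{\left(\frac{4}{-6 - 2} + \frac{2}{5},4 \right)}} = \frac{690}{\sqrt{\left(\frac{4}{-6 - 2} + \frac{2}{5}\right)^{2} + 4^{2}}} = \frac{690}{\sqrt{\left(\frac{4}{-8} + 2 \cdot \frac{1}{5}\right)^{2} + 16}} = \frac{690}{\sqrt{\left(4 \left(- \frac{1}{8}\right) + \frac{2}{5}\right)^{2} + 16}} = \frac{690}{\sqrt{\left(- \frac{1}{2} + \frac{2}{5}\right)^{2} + 16}} = \frac{690}{\sqrt{\left(- \frac{1}{10}\right)^{2} + 16}} = \frac{690}{\sqrt{\frac{1}{100} + 16}} = \frac{690}{\sqrt{\frac{1601}{100}}} = \frac{690}{\frac{1}{10} \sqrt{1601}} = 690 \frac{10 \sqrt{1601}}{1601} = \frac{6900 \sqrt{1601}}{1601}$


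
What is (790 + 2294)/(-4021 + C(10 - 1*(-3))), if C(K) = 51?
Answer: -1542/1985 ≈ -0.77683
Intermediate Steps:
(790 + 2294)/(-4021 + C(10 - 1*(-3))) = (790 + 2294)/(-4021 + 51) = 3084/(-3970) = 3084*(-1/3970) = -1542/1985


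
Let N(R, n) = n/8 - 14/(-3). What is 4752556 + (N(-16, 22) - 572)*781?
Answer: 51739397/12 ≈ 4.3116e+6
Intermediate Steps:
N(R, n) = 14/3 + n/8 (N(R, n) = n*(⅛) - 14*(-⅓) = n/8 + 14/3 = 14/3 + n/8)
4752556 + (N(-16, 22) - 572)*781 = 4752556 + ((14/3 + (⅛)*22) - 572)*781 = 4752556 + ((14/3 + 11/4) - 572)*781 = 4752556 + (89/12 - 572)*781 = 4752556 - 6775/12*781 = 4752556 - 5291275/12 = 51739397/12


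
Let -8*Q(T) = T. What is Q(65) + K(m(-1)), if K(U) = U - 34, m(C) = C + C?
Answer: -353/8 ≈ -44.125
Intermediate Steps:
m(C) = 2*C
K(U) = -34 + U
Q(T) = -T/8
Q(65) + K(m(-1)) = -⅛*65 + (-34 + 2*(-1)) = -65/8 + (-34 - 2) = -65/8 - 36 = -353/8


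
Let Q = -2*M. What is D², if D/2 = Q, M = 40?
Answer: 25600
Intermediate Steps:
Q = -80 (Q = -2*40 = -80)
D = -160 (D = 2*(-80) = -160)
D² = (-160)² = 25600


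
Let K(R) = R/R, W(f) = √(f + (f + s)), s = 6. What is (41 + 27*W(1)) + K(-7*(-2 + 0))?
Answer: 42 + 54*√2 ≈ 118.37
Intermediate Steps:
W(f) = √(6 + 2*f) (W(f) = √(f + (f + 6)) = √(f + (6 + f)) = √(6 + 2*f))
K(R) = 1
(41 + 27*W(1)) + K(-7*(-2 + 0)) = (41 + 27*√(6 + 2*1)) + 1 = (41 + 27*√(6 + 2)) + 1 = (41 + 27*√8) + 1 = (41 + 27*(2*√2)) + 1 = (41 + 54*√2) + 1 = 42 + 54*√2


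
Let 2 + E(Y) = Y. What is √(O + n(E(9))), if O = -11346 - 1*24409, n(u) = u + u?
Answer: I*√35741 ≈ 189.05*I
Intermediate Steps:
E(Y) = -2 + Y
n(u) = 2*u
O = -35755 (O = -11346 - 24409 = -35755)
√(O + n(E(9))) = √(-35755 + 2*(-2 + 9)) = √(-35755 + 2*7) = √(-35755 + 14) = √(-35741) = I*√35741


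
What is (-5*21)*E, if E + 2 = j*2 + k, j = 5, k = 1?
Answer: -945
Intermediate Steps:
E = 9 (E = -2 + (5*2 + 1) = -2 + (10 + 1) = -2 + 11 = 9)
(-5*21)*E = -5*21*9 = -105*9 = -945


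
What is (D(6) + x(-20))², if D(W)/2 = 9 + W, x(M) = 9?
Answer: 1521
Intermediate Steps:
D(W) = 18 + 2*W (D(W) = 2*(9 + W) = 18 + 2*W)
(D(6) + x(-20))² = ((18 + 2*6) + 9)² = ((18 + 12) + 9)² = (30 + 9)² = 39² = 1521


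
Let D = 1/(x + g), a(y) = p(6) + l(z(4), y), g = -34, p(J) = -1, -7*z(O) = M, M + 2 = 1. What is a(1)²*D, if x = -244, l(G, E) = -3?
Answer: -8/139 ≈ -0.057554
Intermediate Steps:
M = -1 (M = -2 + 1 = -1)
z(O) = ⅐ (z(O) = -⅐*(-1) = ⅐)
a(y) = -4 (a(y) = -1 - 3 = -4)
D = -1/278 (D = 1/(-244 - 34) = 1/(-278) = -1/278 ≈ -0.0035971)
a(1)²*D = (-4)²*(-1/278) = 16*(-1/278) = -8/139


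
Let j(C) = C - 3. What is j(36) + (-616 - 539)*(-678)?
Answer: 783123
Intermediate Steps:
j(C) = -3 + C
j(36) + (-616 - 539)*(-678) = (-3 + 36) + (-616 - 539)*(-678) = 33 - 1155*(-678) = 33 + 783090 = 783123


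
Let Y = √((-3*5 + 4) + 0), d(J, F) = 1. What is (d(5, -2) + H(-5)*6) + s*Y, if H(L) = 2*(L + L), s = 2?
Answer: -119 + 2*I*√11 ≈ -119.0 + 6.6332*I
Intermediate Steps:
H(L) = 4*L (H(L) = 2*(2*L) = 4*L)
Y = I*√11 (Y = √((-15 + 4) + 0) = √(-11 + 0) = √(-11) = I*√11 ≈ 3.3166*I)
(d(5, -2) + H(-5)*6) + s*Y = (1 + (4*(-5))*6) + 2*(I*√11) = (1 - 20*6) + 2*I*√11 = (1 - 120) + 2*I*√11 = -119 + 2*I*√11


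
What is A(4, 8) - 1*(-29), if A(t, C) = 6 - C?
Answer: 27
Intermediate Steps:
A(4, 8) - 1*(-29) = (6 - 1*8) - 1*(-29) = (6 - 8) + 29 = -2 + 29 = 27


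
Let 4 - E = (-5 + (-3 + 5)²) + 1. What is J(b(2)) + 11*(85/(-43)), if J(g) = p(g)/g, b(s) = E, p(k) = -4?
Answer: -978/43 ≈ -22.744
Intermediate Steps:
E = 4 (E = 4 - ((-5 + (-3 + 5)²) + 1) = 4 - ((-5 + 2²) + 1) = 4 - ((-5 + 4) + 1) = 4 - (-1 + 1) = 4 - 1*0 = 4 + 0 = 4)
b(s) = 4
J(g) = -4/g
J(b(2)) + 11*(85/(-43)) = -4/4 + 11*(85/(-43)) = -4*¼ + 11*(85*(-1/43)) = -1 + 11*(-85/43) = -1 - 935/43 = -978/43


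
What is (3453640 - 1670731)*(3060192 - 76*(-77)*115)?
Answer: 6655905957348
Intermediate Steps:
(3453640 - 1670731)*(3060192 - 76*(-77)*115) = 1782909*(3060192 + 5852*115) = 1782909*(3060192 + 672980) = 1782909*3733172 = 6655905957348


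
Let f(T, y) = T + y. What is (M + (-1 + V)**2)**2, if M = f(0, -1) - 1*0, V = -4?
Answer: 576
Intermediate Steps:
M = -1 (M = (0 - 1) - 1*0 = -1 + 0 = -1)
(M + (-1 + V)**2)**2 = (-1 + (-1 - 4)**2)**2 = (-1 + (-5)**2)**2 = (-1 + 25)**2 = 24**2 = 576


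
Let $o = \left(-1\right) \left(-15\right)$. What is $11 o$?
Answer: $165$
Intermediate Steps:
$o = 15$
$11 o = 11 \cdot 15 = 165$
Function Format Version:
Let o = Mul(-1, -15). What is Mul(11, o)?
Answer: 165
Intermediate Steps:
o = 15
Mul(11, o) = Mul(11, 15) = 165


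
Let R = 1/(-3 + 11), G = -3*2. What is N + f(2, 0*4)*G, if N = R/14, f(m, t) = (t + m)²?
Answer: -2687/112 ≈ -23.991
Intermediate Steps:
f(m, t) = (m + t)²
G = -6
R = ⅛ (R = 1/8 = ⅛ ≈ 0.12500)
N = 1/112 (N = (⅛)/14 = (⅛)*(1/14) = 1/112 ≈ 0.0089286)
N + f(2, 0*4)*G = 1/112 + (2 + 0*4)²*(-6) = 1/112 + (2 + 0)²*(-6) = 1/112 + 2²*(-6) = 1/112 + 4*(-6) = 1/112 - 24 = -2687/112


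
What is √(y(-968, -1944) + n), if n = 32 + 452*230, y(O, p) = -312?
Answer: 144*√5 ≈ 321.99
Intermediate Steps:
n = 103992 (n = 32 + 103960 = 103992)
√(y(-968, -1944) + n) = √(-312 + 103992) = √103680 = 144*√5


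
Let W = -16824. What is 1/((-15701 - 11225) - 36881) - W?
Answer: 1073488967/63807 ≈ 16824.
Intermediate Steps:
1/((-15701 - 11225) - 36881) - W = 1/((-15701 - 11225) - 36881) - 1*(-16824) = 1/(-26926 - 36881) + 16824 = 1/(-63807) + 16824 = -1/63807 + 16824 = 1073488967/63807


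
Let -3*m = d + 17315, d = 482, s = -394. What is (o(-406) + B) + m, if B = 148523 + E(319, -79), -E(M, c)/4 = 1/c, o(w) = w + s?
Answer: 33604400/237 ≈ 1.4179e+5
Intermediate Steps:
o(w) = -394 + w (o(w) = w - 394 = -394 + w)
E(M, c) = -4/c
m = -17797/3 (m = -(482 + 17315)/3 = -⅓*17797 = -17797/3 ≈ -5932.3)
B = 11733321/79 (B = 148523 - 4/(-79) = 148523 - 4*(-1/79) = 148523 + 4/79 = 11733321/79 ≈ 1.4852e+5)
(o(-406) + B) + m = ((-394 - 406) + 11733321/79) - 17797/3 = (-800 + 11733321/79) - 17797/3 = 11670121/79 - 17797/3 = 33604400/237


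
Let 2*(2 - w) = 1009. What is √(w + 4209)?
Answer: √14826/2 ≈ 60.881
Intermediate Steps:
w = -1005/2 (w = 2 - ½*1009 = 2 - 1009/2 = -1005/2 ≈ -502.50)
√(w + 4209) = √(-1005/2 + 4209) = √(7413/2) = √14826/2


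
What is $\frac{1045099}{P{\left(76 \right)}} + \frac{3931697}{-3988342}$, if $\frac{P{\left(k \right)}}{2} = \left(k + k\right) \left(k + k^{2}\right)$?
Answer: $- \frac{128468553669}{322513287488} \approx -0.39834$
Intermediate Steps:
$P{\left(k \right)} = 4 k \left(k + k^{2}\right)$ ($P{\left(k \right)} = 2 \left(k + k\right) \left(k + k^{2}\right) = 2 \cdot 2 k \left(k + k^{2}\right) = 4 k \left(k + k^{2}\right)$)
$\frac{1045099}{P{\left(76 \right)}} + \frac{3931697}{-3988342} = \frac{1045099}{4 \cdot 76^{2} \left(1 + 76\right)} + \frac{3931697}{-3988342} = \frac{1045099}{4 \cdot 5776 \cdot 77} + 3931697 \left(- \frac{1}{3988342}\right) = \frac{1045099}{1779008} - \frac{3931697}{3988342} = 1045099 \cdot \frac{1}{1779008} - \frac{3931697}{3988342} = \frac{95009}{161728} - \frac{3931697}{3988342} = - \frac{128468553669}{322513287488}$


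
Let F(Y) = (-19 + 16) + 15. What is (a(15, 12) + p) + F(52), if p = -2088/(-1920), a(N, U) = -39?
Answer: -2073/80 ≈ -25.913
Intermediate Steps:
F(Y) = 12 (F(Y) = -3 + 15 = 12)
p = 87/80 (p = -2088*(-1/1920) = 87/80 ≈ 1.0875)
(a(15, 12) + p) + F(52) = (-39 + 87/80) + 12 = -3033/80 + 12 = -2073/80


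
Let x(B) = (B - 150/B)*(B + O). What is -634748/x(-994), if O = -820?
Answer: -157734878/448006301 ≈ -0.35208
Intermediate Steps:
x(B) = (-820 + B)*(B - 150/B) (x(B) = (B - 150/B)*(B - 820) = (B - 150/B)*(-820 + B) = (-820 + B)*(B - 150/B))
-634748/x(-994) = -634748/(-150 + (-994)² - 820*(-994) + 123000/(-994)) = -634748/(-150 + 988036 + 815080 + 123000*(-1/994)) = -634748/(-150 + 988036 + 815080 - 61500/497) = -634748/896012602/497 = -634748*497/896012602 = -157734878/448006301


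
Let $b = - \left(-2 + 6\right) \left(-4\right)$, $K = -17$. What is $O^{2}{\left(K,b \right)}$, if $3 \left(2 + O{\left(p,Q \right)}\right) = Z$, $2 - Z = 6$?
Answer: $\frac{100}{9} \approx 11.111$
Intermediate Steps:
$b = 16$ ($b = - 4 \left(-4\right) = \left(-1\right) \left(-16\right) = 16$)
$Z = -4$ ($Z = 2 - 6 = -4$)
$O{\left(p,Q \right)} = - \frac{10}{3}$ ($O{\left(p,Q \right)} = -2 + \frac{1}{3} \left(-4\right) = -2 - \frac{4}{3} = - \frac{10}{3}$)
$O^{2}{\left(K,b \right)} = \left(- \frac{10}{3}\right)^{2} = \frac{100}{9}$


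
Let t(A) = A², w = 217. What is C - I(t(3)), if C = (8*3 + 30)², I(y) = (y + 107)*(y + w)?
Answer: -23300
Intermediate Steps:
I(y) = (107 + y)*(217 + y) (I(y) = (y + 107)*(y + 217) = (107 + y)*(217 + y))
C = 2916 (C = (24 + 30)² = 54² = 2916)
C - I(t(3)) = 2916 - (23219 + (3²)² + 324*3²) = 2916 - (23219 + 9² + 324*9) = 2916 - (23219 + 81 + 2916) = 2916 - 1*26216 = 2916 - 26216 = -23300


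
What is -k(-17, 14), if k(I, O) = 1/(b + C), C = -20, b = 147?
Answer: -1/127 ≈ -0.0078740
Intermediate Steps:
k(I, O) = 1/127 (k(I, O) = 1/(147 - 20) = 1/127)
-k(-17, 14) = -1*1/127 = -1/127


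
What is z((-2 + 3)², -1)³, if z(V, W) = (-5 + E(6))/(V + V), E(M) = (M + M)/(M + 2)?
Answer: -343/64 ≈ -5.3594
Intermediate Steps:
E(M) = 2*M/(2 + M) (E(M) = (2*M)/(2 + M) = 2*M/(2 + M))
z(V, W) = -7/(4*V) (z(V, W) = (-5 + 2*6/(2 + 6))/(V + V) = (-5 + 2*6/8)/((2*V)) = (-5 + 2*6*(⅛))*(1/(2*V)) = (-5 + 3/2)*(1/(2*V)) = -7/(4*V))
z((-2 + 3)², -1)³ = (-7/(4*(-2 + 3)²))³ = (-7/(4*(1²)))³ = (-7/4/1)³ = (-7/4*1)³ = (-7/4)³ = -343/64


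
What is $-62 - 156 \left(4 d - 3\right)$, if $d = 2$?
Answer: $-842$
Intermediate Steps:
$-62 - 156 \left(4 d - 3\right) = -62 - 156 \left(4 \cdot 2 - 3\right) = -62 - 156 \left(8 - 3\right) = -62 - 780 = -842$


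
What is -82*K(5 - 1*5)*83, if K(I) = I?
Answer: 0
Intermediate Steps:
-82*K(5 - 1*5)*83 = -82*(5 - 1*5)*83 = -82*(5 - 5)*83 = -82*0*83 = 0*83 = 0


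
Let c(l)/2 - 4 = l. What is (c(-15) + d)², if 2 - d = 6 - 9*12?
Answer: 6724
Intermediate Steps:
c(l) = 8 + 2*l
d = 104 (d = 2 - (6 - 9*12) = 2 - (6 - 108) = 2 - 1*(-102) = 2 + 102 = 104)
(c(-15) + d)² = ((8 + 2*(-15)) + 104)² = ((8 - 30) + 104)² = (-22 + 104)² = 82² = 6724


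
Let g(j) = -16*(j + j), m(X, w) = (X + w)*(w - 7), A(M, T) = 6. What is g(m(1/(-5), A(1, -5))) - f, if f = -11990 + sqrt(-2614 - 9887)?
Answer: 60878/5 - 3*I*sqrt(1389) ≈ 12176.0 - 111.81*I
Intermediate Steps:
m(X, w) = (-7 + w)*(X + w) (m(X, w) = (X + w)*(-7 + w) = (-7 + w)*(X + w))
g(j) = -32*j
f = -11990 + 3*I*sqrt(1389) (f = -11990 + sqrt(-12501) = -11990 + 3*I*sqrt(1389) ≈ -11990.0 + 111.81*I)
g(m(1/(-5), A(1, -5))) - f = -32*(6**2 - 7/(-5) - 7*6 + 6/(-5)) - (-11990 + 3*I*sqrt(1389)) = -32*(36 - 7*(-1/5) - 42 - 1/5*6) + (11990 - 3*I*sqrt(1389)) = -32*(36 + 7/5 - 42 - 6/5) + (11990 - 3*I*sqrt(1389)) = -32*(-29/5) + (11990 - 3*I*sqrt(1389)) = 928/5 + (11990 - 3*I*sqrt(1389)) = 60878/5 - 3*I*sqrt(1389)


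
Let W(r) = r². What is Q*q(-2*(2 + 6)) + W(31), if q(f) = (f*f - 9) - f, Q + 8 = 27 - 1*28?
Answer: -1406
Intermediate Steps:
Q = -9 (Q = -8 + (27 - 1*28) = -8 + (27 - 28) = -8 - 1 = -9)
q(f) = -9 + f² - f (q(f) = (f² - 9) - f = (-9 + f²) - f = -9 + f² - f)
Q*q(-2*(2 + 6)) + W(31) = -9*(-9 + (-2*(2 + 6))² - (-2)*(2 + 6)) + 31² = -9*(-9 + (-2*8)² - (-2)*8) + 961 = -9*(-9 + (-16)² - 1*(-16)) + 961 = -9*(-9 + 256 + 16) + 961 = -9*263 + 961 = -2367 + 961 = -1406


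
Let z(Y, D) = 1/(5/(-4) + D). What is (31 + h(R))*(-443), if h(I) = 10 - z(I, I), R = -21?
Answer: -1618279/89 ≈ -18183.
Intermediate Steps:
z(Y, D) = 1/(-5/4 + D) (z(Y, D) = 1/(5*(-¼) + D) = 1/(-5/4 + D))
h(I) = 10 - 4/(-5 + 4*I)
(31 + h(R))*(-443) = (31 + 2*(-27 + 20*(-21))/(-5 + 4*(-21)))*(-443) = (31 + 2*(-27 - 420)/(-5 - 84))*(-443) = (31 + 2*(-447)/(-89))*(-443) = (31 + 2*(-1/89)*(-447))*(-443) = (31 + 894/89)*(-443) = (3653/89)*(-443) = -1618279/89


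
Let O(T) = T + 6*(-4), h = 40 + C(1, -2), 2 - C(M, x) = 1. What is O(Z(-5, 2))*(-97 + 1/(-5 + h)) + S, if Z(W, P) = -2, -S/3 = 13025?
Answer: -657967/18 ≈ -36554.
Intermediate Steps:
S = -39075 (S = -3*13025 = -39075)
C(M, x) = 1 (C(M, x) = 2 - 1*1 = 2 - 1 = 1)
h = 41 (h = 40 + 1 = 41)
O(T) = -24 + T (O(T) = T - 24 = -24 + T)
O(Z(-5, 2))*(-97 + 1/(-5 + h)) + S = (-24 - 2)*(-97 + 1/(-5 + 41)) - 39075 = -26*(-97 + 1/36) - 39075 = -26*(-3491/36) - 39075 = 45383/18 - 39075 = -657967/18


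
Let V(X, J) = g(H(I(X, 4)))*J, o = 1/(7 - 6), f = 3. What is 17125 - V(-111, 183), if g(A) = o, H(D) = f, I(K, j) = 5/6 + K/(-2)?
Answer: 16942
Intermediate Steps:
I(K, j) = 5/6 - K/2 (I(K, j) = 5*(1/6) + K*(-1/2) = 5/6 - K/2)
H(D) = 3
o = 1 (o = 1/1 = 1)
g(A) = 1
V(X, J) = J (V(X, J) = 1*J = J)
17125 - V(-111, 183) = 17125 - 1*183 = 17125 - 183 = 16942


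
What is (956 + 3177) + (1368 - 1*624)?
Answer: 4877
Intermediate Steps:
(956 + 3177) + (1368 - 1*624) = 4133 + (1368 - 624) = 4133 + 744 = 4877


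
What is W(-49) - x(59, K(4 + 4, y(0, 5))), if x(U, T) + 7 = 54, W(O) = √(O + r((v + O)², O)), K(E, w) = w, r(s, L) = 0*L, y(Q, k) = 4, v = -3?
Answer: -47 + 7*I ≈ -47.0 + 7.0*I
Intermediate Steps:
r(s, L) = 0
W(O) = √O (W(O) = √(O + 0) = √O)
x(U, T) = 47 (x(U, T) = -7 + 54 = 47)
W(-49) - x(59, K(4 + 4, y(0, 5))) = √(-49) - 1*47 = 7*I - 47 = -47 + 7*I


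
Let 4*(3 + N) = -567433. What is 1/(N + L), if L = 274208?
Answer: 4/529387 ≈ 7.5559e-6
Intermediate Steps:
N = -567445/4 (N = -3 + (¼)*(-567433) = -3 - 567433/4 = -567445/4 ≈ -1.4186e+5)
1/(N + L) = 1/(-567445/4 + 274208) = 1/(529387/4) = 4/529387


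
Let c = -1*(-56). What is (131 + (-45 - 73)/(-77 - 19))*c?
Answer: 44429/6 ≈ 7404.8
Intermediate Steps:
c = 56
(131 + (-45 - 73)/(-77 - 19))*c = (131 + (-45 - 73)/(-77 - 19))*56 = (131 - 118/(-96))*56 = (131 - 118*(-1/96))*56 = (131 + 59/48)*56 = (6347/48)*56 = 44429/6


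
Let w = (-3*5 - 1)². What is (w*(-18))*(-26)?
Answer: 119808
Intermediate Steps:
w = 256 (w = (-15 - 1)² = (-16)² = 256)
(w*(-18))*(-26) = (256*(-18))*(-26) = -4608*(-26) = 119808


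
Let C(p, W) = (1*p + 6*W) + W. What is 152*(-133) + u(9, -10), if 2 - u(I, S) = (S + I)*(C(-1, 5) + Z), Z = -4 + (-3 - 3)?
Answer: -20190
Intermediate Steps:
C(p, W) = p + 7*W (C(p, W) = (p + 6*W) + W = p + 7*W)
Z = -10 (Z = -4 - 6 = -10)
u(I, S) = 2 - 24*I - 24*S (u(I, S) = 2 - (S + I)*((-1 + 7*5) - 10) = 2 - (I + S)*((-1 + 35) - 10) = 2 - (I + S)*(34 - 10) = 2 - (I + S)*24 = 2 - (24*I + 24*S) = 2 + (-24*I - 24*S) = 2 - 24*I - 24*S)
152*(-133) + u(9, -10) = 152*(-133) + (2 - 24*9 - 24*(-10)) = -20216 + (2 - 216 + 240) = -20216 + 26 = -20190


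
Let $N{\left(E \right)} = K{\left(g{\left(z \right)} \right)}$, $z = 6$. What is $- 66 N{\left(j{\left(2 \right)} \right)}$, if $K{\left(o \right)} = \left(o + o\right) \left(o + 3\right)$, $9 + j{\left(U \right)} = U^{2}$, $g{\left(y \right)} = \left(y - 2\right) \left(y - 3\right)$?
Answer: $-23760$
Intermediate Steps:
$g{\left(y \right)} = \left(-3 + y\right) \left(-2 + y\right)$ ($g{\left(y \right)} = \left(-2 + y\right) \left(-3 + y\right) = \left(-3 + y\right) \left(-2 + y\right)$)
$j{\left(U \right)} = -9 + U^{2}$
$K{\left(o \right)} = 2 o \left(3 + o\right)$
$N{\left(E \right)} = 360$ ($N{\left(E \right)} = 2 \left(6 + 6^{2} - 30\right) \left(3 + \left(6 + 6^{2} - 30\right)\right) = 2 \left(6 + 36 - 30\right) \left(3 + \left(6 + 36 - 30\right)\right) = 2 \cdot 12 \left(3 + 12\right) = 2 \cdot 12 \cdot 15 = 360$)
$- 66 N{\left(j{\left(2 \right)} \right)} = \left(-66\right) 360 = -23760$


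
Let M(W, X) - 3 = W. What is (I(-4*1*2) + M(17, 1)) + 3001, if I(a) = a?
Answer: 3013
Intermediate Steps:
M(W, X) = 3 + W
(I(-4*1*2) + M(17, 1)) + 3001 = (-4*1*2 + (3 + 17)) + 3001 = (-4*2 + 20) + 3001 = (-8 + 20) + 3001 = 12 + 3001 = 3013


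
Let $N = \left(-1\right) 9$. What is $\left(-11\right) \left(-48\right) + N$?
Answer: $519$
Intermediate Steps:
$N = -9$
$\left(-11\right) \left(-48\right) + N = \left(-11\right) \left(-48\right) - 9 = 528 - 9 = 519$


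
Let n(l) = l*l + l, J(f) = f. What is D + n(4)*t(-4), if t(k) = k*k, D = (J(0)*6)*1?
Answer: 320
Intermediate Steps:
n(l) = l + l² (n(l) = l² + l = l + l²)
D = 0 (D = (0*6)*1 = 0*1 = 0)
t(k) = k²
D + n(4)*t(-4) = 0 + (4*(1 + 4))*(-4)² = 0 + (4*5)*16 = 0 + 20*16 = 0 + 320 = 320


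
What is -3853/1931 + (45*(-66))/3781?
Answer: -20303263/7301111 ≈ -2.7808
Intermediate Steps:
-3853/1931 + (45*(-66))/3781 = -3853*1/1931 - 2970*1/3781 = -3853/1931 - 2970/3781 = -20303263/7301111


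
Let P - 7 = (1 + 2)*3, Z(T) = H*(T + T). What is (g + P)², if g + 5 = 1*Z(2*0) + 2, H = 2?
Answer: 169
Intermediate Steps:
Z(T) = 4*T (Z(T) = 2*(T + T) = 2*(2*T) = 4*T)
g = -3 (g = -5 + (1*(4*(2*0)) + 2) = -5 + (1*(4*0) + 2) = -5 + (1*0 + 2) = -5 + (0 + 2) = -5 + 2 = -3)
P = 16 (P = 7 + (1 + 2)*3 = 7 + 3*3 = 7 + 9 = 16)
(g + P)² = (-3 + 16)² = 13² = 169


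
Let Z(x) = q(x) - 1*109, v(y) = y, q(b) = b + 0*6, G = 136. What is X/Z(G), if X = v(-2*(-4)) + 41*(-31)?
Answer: -421/9 ≈ -46.778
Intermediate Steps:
q(b) = b (q(b) = b + 0 = b)
Z(x) = -109 + x (Z(x) = x - 1*109 = x - 109 = -109 + x)
X = -1263 (X = -2*(-4) + 41*(-31) = 8 - 1271 = -1263)
X/Z(G) = -1263/(-109 + 136) = -1263/27 = -1263*1/27 = -421/9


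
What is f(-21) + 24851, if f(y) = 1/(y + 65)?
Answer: 1093445/44 ≈ 24851.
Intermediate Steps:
f(y) = 1/(65 + y)
f(-21) + 24851 = 1/(65 - 21) + 24851 = 1/44 + 24851 = 1093445/44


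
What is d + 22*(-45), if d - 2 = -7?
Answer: -995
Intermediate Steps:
d = -5 (d = 2 - 7 = -5)
d + 22*(-45) = -5 + 22*(-45) = -5 - 990 = -995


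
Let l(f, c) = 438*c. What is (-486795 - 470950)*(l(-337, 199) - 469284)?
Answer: 365975434890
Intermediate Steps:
(-486795 - 470950)*(l(-337, 199) - 469284) = (-486795 - 470950)*(438*199 - 469284) = -957745*(87162 - 469284) = -957745*(-382122) = 365975434890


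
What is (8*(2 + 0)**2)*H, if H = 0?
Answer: 0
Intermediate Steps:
(8*(2 + 0)**2)*H = (8*(2 + 0)**2)*0 = (8*2**2)*0 = (8*4)*0 = 32*0 = 0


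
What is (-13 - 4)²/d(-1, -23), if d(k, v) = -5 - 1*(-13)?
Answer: 289/8 ≈ 36.125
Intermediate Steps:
d(k, v) = 8 (d(k, v) = -5 + 13 = 8)
(-13 - 4)²/d(-1, -23) = (-13 - 4)²/8 = (-17)²*(⅛) = 289*(⅛) = 289/8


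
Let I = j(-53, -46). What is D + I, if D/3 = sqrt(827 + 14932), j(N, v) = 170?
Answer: 170 + 9*sqrt(1751) ≈ 546.60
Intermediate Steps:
I = 170
D = 9*sqrt(1751) (D = 3*sqrt(827 + 14932) = 3*sqrt(15759) = 3*(3*sqrt(1751)) = 9*sqrt(1751) ≈ 376.60)
D + I = 9*sqrt(1751) + 170 = 170 + 9*sqrt(1751)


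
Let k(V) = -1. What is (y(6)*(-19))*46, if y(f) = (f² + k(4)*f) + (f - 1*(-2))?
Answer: -33212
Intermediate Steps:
y(f) = 2 + f² (y(f) = (f² - f) + (f - 1*(-2)) = (f² - f) + (f + 2) = (f² - f) + (2 + f) = 2 + f²)
(y(6)*(-19))*46 = ((2 + 6²)*(-19))*46 = ((2 + 36)*(-19))*46 = (38*(-19))*46 = -722*46 = -33212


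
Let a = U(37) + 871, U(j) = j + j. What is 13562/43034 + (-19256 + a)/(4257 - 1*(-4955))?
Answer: -331531215/198214604 ≈ -1.6726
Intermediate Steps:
U(j) = 2*j
a = 945 (a = 2*37 + 871 = 74 + 871 = 945)
13562/43034 + (-19256 + a)/(4257 - 1*(-4955)) = 13562/43034 + (-19256 + 945)/(4257 - 1*(-4955)) = 13562*(1/43034) - 18311/(4257 + 4955) = 6781/21517 - 18311/9212 = -331531215/198214604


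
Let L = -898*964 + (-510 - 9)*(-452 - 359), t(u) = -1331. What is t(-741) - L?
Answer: 443432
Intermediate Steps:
L = -444763 (L = -865672 - 519*(-811) = -865672 + 420909 = -444763)
t(-741) - L = -1331 - 1*(-444763) = -1331 + 444763 = 443432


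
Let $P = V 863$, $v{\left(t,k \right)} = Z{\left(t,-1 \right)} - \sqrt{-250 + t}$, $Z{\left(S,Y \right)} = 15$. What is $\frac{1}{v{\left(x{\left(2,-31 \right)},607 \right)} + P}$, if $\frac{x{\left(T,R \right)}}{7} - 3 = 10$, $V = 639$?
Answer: $\frac{183824}{101373788981} + \frac{i \sqrt{159}}{304121366943} \approx 1.8133 \cdot 10^{-6} + 4.1462 \cdot 10^{-11} i$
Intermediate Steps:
$x{\left(T,R \right)} = 91$ ($x{\left(T,R \right)} = 21 + 7 \cdot 10 = 21 + 70 = 91$)
$v{\left(t,k \right)} = 15 - \sqrt{-250 + t}$
$P = 551457$ ($P = 639 \cdot 863 = 551457$)
$\frac{1}{v{\left(x{\left(2,-31 \right)},607 \right)} + P} = \frac{1}{\left(15 - \sqrt{-250 + 91}\right) + 551457} = \frac{1}{\left(15 - \sqrt{-159}\right) + 551457} = \frac{1}{\left(15 - i \sqrt{159}\right) + 551457} = \frac{1}{551472 - i \sqrt{159}}$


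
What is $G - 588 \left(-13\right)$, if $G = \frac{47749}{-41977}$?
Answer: $\frac{24678803}{3229} \approx 7642.9$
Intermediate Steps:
$G = - \frac{3673}{3229}$ ($G = 47749 \left(- \frac{1}{41977}\right) = - \frac{3673}{3229} \approx -1.1375$)
$G - 588 \left(-13\right) = - \frac{3673}{3229} - 588 \left(-13\right) = - \frac{3673}{3229} - -7644 = - \frac{3673}{3229} + 7644 = \frac{24678803}{3229}$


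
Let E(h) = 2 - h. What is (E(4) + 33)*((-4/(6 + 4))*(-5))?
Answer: 62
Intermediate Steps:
(E(4) + 33)*((-4/(6 + 4))*(-5)) = ((2 - 1*4) + 33)*((-4/(6 + 4))*(-5)) = ((2 - 4) + 33)*((-4/10)*(-5)) = (-2 + 33)*(((1/10)*(-4))*(-5)) = 31*(-2/5*(-5)) = 31*2 = 62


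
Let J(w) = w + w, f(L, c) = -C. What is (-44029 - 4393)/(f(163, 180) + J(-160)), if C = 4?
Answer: 24211/162 ≈ 149.45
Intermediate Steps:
f(L, c) = -4 (f(L, c) = -1*4 = -4)
J(w) = 2*w
(-44029 - 4393)/(f(163, 180) + J(-160)) = (-44029 - 4393)/(-4 + 2*(-160)) = -48422/(-4 - 320) = -48422/(-324) = -48422*(-1/324) = 24211/162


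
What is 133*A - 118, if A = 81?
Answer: 10655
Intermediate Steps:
133*A - 118 = 133*81 - 118 = 10773 - 118 = 10655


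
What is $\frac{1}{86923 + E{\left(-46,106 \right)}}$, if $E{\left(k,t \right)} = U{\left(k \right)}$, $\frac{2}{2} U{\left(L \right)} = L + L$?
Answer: $\frac{1}{86831} \approx 1.1517 \cdot 10^{-5}$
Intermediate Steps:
$U{\left(L \right)} = 2 L$ ($U{\left(L \right)} = L + L = 2 L$)
$E{\left(k,t \right)} = 2 k$
$\frac{1}{86923 + E{\left(-46,106 \right)}} = \frac{1}{86923 + 2 \left(-46\right)} = \frac{1}{86923 - 92} = \frac{1}{86831}$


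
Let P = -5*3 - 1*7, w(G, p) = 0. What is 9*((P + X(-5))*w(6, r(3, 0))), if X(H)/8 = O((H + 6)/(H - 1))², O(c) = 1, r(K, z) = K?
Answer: 0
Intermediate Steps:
P = -22 (P = -15 - 7 = -22)
X(H) = 8 (X(H) = 8*1² = 8*1 = 8)
9*((P + X(-5))*w(6, r(3, 0))) = 9*((-22 + 8)*0) = 9*(-14*0) = 9*0 = 0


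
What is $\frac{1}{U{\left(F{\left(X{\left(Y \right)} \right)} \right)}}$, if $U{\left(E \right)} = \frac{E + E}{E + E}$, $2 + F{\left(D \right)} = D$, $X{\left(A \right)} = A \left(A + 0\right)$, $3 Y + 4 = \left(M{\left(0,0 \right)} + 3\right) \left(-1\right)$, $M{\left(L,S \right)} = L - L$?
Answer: $1$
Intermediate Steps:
$M{\left(L,S \right)} = 0$
$Y = - \frac{7}{3}$ ($Y = - \frac{4}{3} + \frac{\left(0 + 3\right) \left(-1\right)}{3} = - \frac{4}{3} + \frac{3 \left(-1\right)}{3} = - \frac{4}{3} + \frac{1}{3} \left(-3\right) = - \frac{4}{3} - 1 = - \frac{7}{3} \approx -2.3333$)
$X{\left(A \right)} = A^{2}$ ($X{\left(A \right)} = A A = A^{2}$)
$F{\left(D \right)} = -2 + D$
$U{\left(E \right)} = 1$ ($U{\left(E \right)} = \frac{2 E}{2 E} = 2 E \frac{1}{2 E} = 1$)
$\frac{1}{U{\left(F{\left(X{\left(Y \right)} \right)} \right)}} = 1^{-1} = 1$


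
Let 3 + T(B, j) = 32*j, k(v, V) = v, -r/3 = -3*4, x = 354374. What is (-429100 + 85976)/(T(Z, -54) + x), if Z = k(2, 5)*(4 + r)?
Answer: -343124/352643 ≈ -0.97301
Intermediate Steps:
r = 36 (r = -(-9)*4 = -3*(-12) = 36)
Z = 80 (Z = 2*(4 + 36) = 2*40 = 80)
T(B, j) = -3 + 32*j
(-429100 + 85976)/(T(Z, -54) + x) = (-429100 + 85976)/((-3 + 32*(-54)) + 354374) = -343124/((-3 - 1728) + 354374) = -343124/(-1731 + 354374) = -343124/352643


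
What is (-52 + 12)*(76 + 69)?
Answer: -5800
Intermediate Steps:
(-52 + 12)*(76 + 69) = -40*145 = -5800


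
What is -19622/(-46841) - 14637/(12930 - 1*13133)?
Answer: 98513569/1358389 ≈ 72.522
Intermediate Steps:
-19622/(-46841) - 14637/(12930 - 1*13133) = -19622*(-1/46841) - 14637/(12930 - 13133) = 19622/46841 - 14637/(-203) = 19622/46841 - 14637*(-1/203) = 19622/46841 + 2091/29 = 98513569/1358389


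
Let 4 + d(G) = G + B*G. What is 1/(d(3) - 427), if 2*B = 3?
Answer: -2/847 ≈ -0.0023613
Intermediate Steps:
B = 3/2 (B = (½)*3 = 3/2 ≈ 1.5000)
d(G) = -4 + 5*G/2 (d(G) = -4 + (G + 3*G/2) = -4 + 5*G/2)
1/(d(3) - 427) = 1/((-4 + (5/2)*3) - 427) = 1/((-4 + 15/2) - 427) = 1/(7/2 - 427) = 1/(-847/2) = -2/847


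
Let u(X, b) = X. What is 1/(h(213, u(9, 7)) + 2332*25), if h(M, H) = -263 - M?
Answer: 1/57824 ≈ 1.7294e-5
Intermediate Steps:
1/(h(213, u(9, 7)) + 2332*25) = 1/((-263 - 1*213) + 2332*25) = 1/((-263 - 213) + 58300) = 1/(-476 + 58300) = 1/57824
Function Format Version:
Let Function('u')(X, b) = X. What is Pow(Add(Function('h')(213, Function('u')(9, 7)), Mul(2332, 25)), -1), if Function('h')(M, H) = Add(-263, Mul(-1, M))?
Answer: Rational(1, 57824) ≈ 1.7294e-5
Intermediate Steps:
Pow(Add(Function('h')(213, Function('u')(9, 7)), Mul(2332, 25)), -1) = Pow(Add(Add(-263, Mul(-1, 213)), Mul(2332, 25)), -1) = Pow(Add(Add(-263, -213), 58300), -1) = Pow(Add(-476, 58300), -1) = Pow(57824, -1) = Rational(1, 57824)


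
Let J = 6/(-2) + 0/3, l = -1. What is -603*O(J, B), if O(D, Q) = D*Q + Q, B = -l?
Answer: 1206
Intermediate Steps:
B = 1 (B = -1*(-1) = 1)
J = -3 (J = 6*(-1/2) + 0*(1/3) = -3 + 0 = -3)
O(D, Q) = Q + D*Q
-603*O(J, B) = -603*(1 - 3) = -603*(-2) = 1206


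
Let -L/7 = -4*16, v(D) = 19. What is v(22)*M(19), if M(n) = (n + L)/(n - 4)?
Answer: 8873/15 ≈ 591.53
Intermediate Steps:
L = 448 (L = -(-28)*16 = -7*(-64) = 448)
M(n) = (448 + n)/(-4 + n) (M(n) = (n + 448)/(n - 4) = (448 + n)/(-4 + n))
v(22)*M(19) = 19*((448 + 19)/(-4 + 19)) = 19*(467/15) = 8873/15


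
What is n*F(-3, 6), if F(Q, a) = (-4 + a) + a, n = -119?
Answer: -952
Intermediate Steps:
F(Q, a) = -4 + 2*a
n*F(-3, 6) = -119*(-4 + 2*6) = -119*(-4 + 12) = -119*8 = -952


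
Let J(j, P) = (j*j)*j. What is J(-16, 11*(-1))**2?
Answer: 16777216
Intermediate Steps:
J(j, P) = j**3 (J(j, P) = j**2*j = j**3)
J(-16, 11*(-1))**2 = ((-16)**3)**2 = (-4096)**2 = 16777216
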